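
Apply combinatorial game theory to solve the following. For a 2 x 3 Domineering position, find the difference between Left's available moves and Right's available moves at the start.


Board is 2 x 3 (rows x cols).
Left (vertical) placements: (rows-1) * cols = 1 * 3 = 3
Right (horizontal) placements: rows * (cols-1) = 2 * 2 = 4
Advantage = Left - Right = 3 - 4 = -1

-1


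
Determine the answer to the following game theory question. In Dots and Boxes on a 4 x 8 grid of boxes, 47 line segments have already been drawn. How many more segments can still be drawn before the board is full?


Grid: 4 x 8 boxes, i.e. 5 rows and 9 columns of dots.
Horizontal edges: (rows + 1) * cols = 5 * 8 = 40
Vertical edges: rows * (cols + 1) = 4 * 9 = 36
Total edges: 40 + 36 = 76
Edges drawn: 47
Remaining: 76 - 47 = 29

29


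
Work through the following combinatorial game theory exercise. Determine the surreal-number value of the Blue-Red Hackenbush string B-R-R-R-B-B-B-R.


Edges (from ground): B-R-R-R-B-B-B-R
By Berlekamp's sign-expansion rule, a Blue-Red Hackenbush stalk has the value of the surreal number whose sign sequence is the edge sequence with B -> + and R -> -.
Sign sequence: +---+++-
Trace the sign expansion in the surreal number tree, starting from 0:
Edge 1: B (sign +) -> bounds (0, +inf), value = 1
Edge 2: R (sign -) -> bounds (0, 1), value = 1/2
Edge 3: R (sign -) -> bounds (0, 1/2), value = 1/4
Edge 4: R (sign -) -> bounds (0, 1/4), value = 1/8
Edge 5: B (sign +) -> bounds (1/8, 1/4), value = 3/16
Edge 6: B (sign +) -> bounds (3/16, 1/4), value = 7/32
Edge 7: B (sign +) -> bounds (7/32, 1/4), value = 15/64
Edge 8: R (sign -) -> bounds (7/32, 15/64), value = 29/128
Game value = 29/128

29/128


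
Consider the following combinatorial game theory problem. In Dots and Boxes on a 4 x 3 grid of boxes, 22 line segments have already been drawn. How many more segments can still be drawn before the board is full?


Grid: 4 x 3 boxes, i.e. 5 rows and 4 columns of dots.
Horizontal edges: (rows + 1) * cols = 5 * 3 = 15
Vertical edges: rows * (cols + 1) = 4 * 4 = 16
Total edges: 15 + 16 = 31
Edges drawn: 22
Remaining: 31 - 22 = 9

9


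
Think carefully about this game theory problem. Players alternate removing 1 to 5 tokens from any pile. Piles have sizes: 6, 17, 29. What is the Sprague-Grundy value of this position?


Subtraction set: {1, 2, 3, 4, 5}
For this subtraction set, G(n) = n mod 6 (period = max + 1 = 6).
Pile 1 (size 6): G(6) = 6 mod 6 = 0
Pile 2 (size 17): G(17) = 17 mod 6 = 5
Pile 3 (size 29): G(29) = 29 mod 6 = 5
Total Grundy value = XOR of all: 0 XOR 5 XOR 5 = 0

0


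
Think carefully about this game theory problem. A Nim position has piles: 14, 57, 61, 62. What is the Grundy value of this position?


We need the XOR (exclusive or) of all pile sizes.
After XOR-ing pile 1 (size 14): 0 XOR 14 = 14
After XOR-ing pile 2 (size 57): 14 XOR 57 = 55
After XOR-ing pile 3 (size 61): 55 XOR 61 = 10
After XOR-ing pile 4 (size 62): 10 XOR 62 = 52
The Nim-value of this position is 52.

52


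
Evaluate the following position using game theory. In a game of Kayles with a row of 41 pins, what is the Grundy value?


Kayles: a move removes 1 or 2 adjacent pins from a contiguous row.
Removing pins from a row of k leaves two independent rows (a, b) with a + b = k - 1 (one pin) or a + b = k - 2 (two pins); an end removal gives a = 0.
By Sprague-Grundy, G(k) = mex{ G(a) XOR G(b) } over all these splits. G(0) = 0.
G(1): splits (0,0):0^0=0 -> mex({0}) = 1
G(2): splits (0,1):0^1=1 (0,0):0^0=0 -> mex({0, 1}) = 2
G(3): splits (0,2):0^2=2 (1,1):1^1=0 (0,1):0^1=1 -> mex({0, 1, 2}) = 3
G(4): splits (0,3):0^3=3 (1,2):1^2=3 (0,2):0^2=2 (1,1):1^1=0 -> mex({0, 2, 3}) = 1
G(5): splits (0,4):0^1=1 (1,3):1^3=2 (2,2):2^2=0 (0,3):0^3=3 (1,2):1^2=3 -> mex({0, 1, 2, 3}) = 4
G(6) = mex({0, 1, 2, 4}) = 3
G(7) = mex({0, 1, 3, 4, 5}) = 2
G(8) = mex({0, 2, 3, 5, 6}) = 1
G(9) = mex({0, 1, 2, 3, 6, 7}) = 4
G(10) = mex({0, 1, 3, 4, 5, 7}) = 2
G(11) = mex({0, 1, 2, 3, 4, 5}) = 6
G(12) = mex({0, 1, 2, 3, 5, 6, 7}) = 4
G(13) = mex({0, 2, 3, 4, 6, 7}) = 1
G(14) = mex({0, 1, 4, 5, 6, 7}) = 2
G(15) = mex({0, 1, 2, 3, 4, 5, 6}) = 7
G(16) = mex({0, 2, 3, 5, 6, 7}) = 1
G(17) = mex({0, 1, 2, 3, 5, 6, 7}) = 4
G(18) = mex({0, 1, 2, 4, 5, 6}) = 3
G(19) = mex({0, 1, 3, 4, 5, 7}) = 2
G(20) = mex({0, 2, 3, 4, 5, 6, 7}) = 1
G(21) = mex({0, 1, 2, 3, 5, 6, 7}) = 4
G(22) = mex({0, 1, 2, 3, 4, 5, 7}) = 6
G(23) = mex({0, 1, 2, 3, 4, 5, 6}) = 7
G(24) = mex({0, 1, 2, 3, 5, 6, 7}) = 4
G(25) = mex({0, 2, 3, 4, 6, 7}) = 1
G(26) = mex({0, 1, 3, 4, 5, 6, 7}) = 2
G(27) = mex({0, 1, 2, 3, 4, 5, 6, 7}) = 8
G(28) = mex({0, 1, 2, 3, 4, 6, 7, 8}) = 5
G(29) = mex({0, 1, 2, 3, 5, 6, 7, 8, 9}) = 4
G(30) = mex({0, 1, 2, 3, 4, 5, 6, 9, 10}) = 7
G(31) = mex({0, 1, 3, 4, 5, 7, 10, 11}) = 2
G(32) = mex({0, 2, 3, 4, 5, 6, 7, 9, 11}) = 1
G(33) = mex({0, 1, 2, 3, 4, 5, 6, 7, 9, 12}) = 8
G(34) = mex({0, 1, 2, 3, 4, 5, 7, 8, 11, 12}) = 6
G(35) = mex({0, 1, 2, 3, 4, 5, 6, 8, 9, 10, 11}) = 7
G(36) = mex({0, 1, 2, 3, 5, 6, 7, 9, 10}) = 4
G(37) = mex({0, 2, 3, 4, 6, 7, 9, 10, 11, 12}) = 1
G(38) = mex({0, 1, 3, 4, 5, 6, 7, 9, 10, 11, 12}) = 2
G(39) = mex({0, 1, 2, 4, 5, 6, 7, 9, 10, 12, 14}) = 3
G(40) = mex({0, 2, 3, 4, 6, 7, 11, 12, 14}) = 1
G(41) = mex({0, 1, 2, 3, 5, 6, 7, 9, 10, 11, 12}) = 4
Therefore G(41) = 4.

4


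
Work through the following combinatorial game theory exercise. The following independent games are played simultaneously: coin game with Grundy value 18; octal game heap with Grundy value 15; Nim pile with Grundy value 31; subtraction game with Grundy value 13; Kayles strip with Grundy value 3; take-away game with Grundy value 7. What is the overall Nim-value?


By the Sprague-Grundy theorem, the Grundy value of a sum of games is the XOR of individual Grundy values.
coin game: Grundy value = 18. Running XOR: 0 XOR 18 = 18
octal game heap: Grundy value = 15. Running XOR: 18 XOR 15 = 29
Nim pile: Grundy value = 31. Running XOR: 29 XOR 31 = 2
subtraction game: Grundy value = 13. Running XOR: 2 XOR 13 = 15
Kayles strip: Grundy value = 3. Running XOR: 15 XOR 3 = 12
take-away game: Grundy value = 7. Running XOR: 12 XOR 7 = 11
The combined Grundy value is 11.

11


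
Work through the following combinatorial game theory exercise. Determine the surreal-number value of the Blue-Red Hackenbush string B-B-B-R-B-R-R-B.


Edges (from ground): B-B-B-R-B-R-R-B
By Berlekamp's sign-expansion rule, a Blue-Red Hackenbush stalk has the value of the surreal number whose sign sequence is the edge sequence with B -> + and R -> -.
Sign sequence: +++-+--+
Trace the sign expansion in the surreal number tree, starting from 0:
Edge 1: B (sign +) -> bounds (0, +inf), value = 1
Edge 2: B (sign +) -> bounds (1, +inf), value = 2
Edge 3: B (sign +) -> bounds (2, +inf), value = 3
Edge 4: R (sign -) -> bounds (2, 3), value = 5/2
Edge 5: B (sign +) -> bounds (5/2, 3), value = 11/4
Edge 6: R (sign -) -> bounds (5/2, 11/4), value = 21/8
Edge 7: R (sign -) -> bounds (5/2, 21/8), value = 41/16
Edge 8: B (sign +) -> bounds (41/16, 21/8), value = 83/32
Game value = 83/32

83/32


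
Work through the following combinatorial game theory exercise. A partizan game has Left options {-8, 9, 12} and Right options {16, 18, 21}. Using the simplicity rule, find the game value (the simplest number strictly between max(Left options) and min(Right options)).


Left options: {-8, 9, 12}, max = 12
Right options: {16, 18, 21}, min = 16
All options are numbers and max(Left) < min(Right), so by the simplicity theorem the value is the simplest (earliest-born) number strictly between 12 and 16.
Integers 13 through 15 all lie strictly between 12 and 16.
Among integers, the simplest (lowest birthday = smallest |n|; 0 is born on day 0, +-n on day n) is 13.
No non-integer in the interval can be simpler: if x is a non-integer in the interval, then floor(x) or ceil(x) also lies in the interval (the interval contains an integer), and both are proper prefixes of x's sign expansion, i.e. born earlier. So the game value is 13.
Game value = 13

13


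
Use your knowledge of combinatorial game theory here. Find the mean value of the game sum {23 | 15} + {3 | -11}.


G1 = {23 | 15}, G2 = {3 | -11}
Each is a switch {a | b} with numbers a > b; its mean value is (a + b)/2, and mean value is additive over game sums: m(G1 + G2) = m(G1) + m(G2).
Mean of G1 = (23 + (15))/2 = 38/2 = 19
Mean of G2 = (3 + (-11))/2 = -8/2 = -4
Mean of G1 + G2 = 19 + -4 = 15

15


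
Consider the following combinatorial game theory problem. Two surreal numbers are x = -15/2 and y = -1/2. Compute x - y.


x = -15/2, y = -1/2
Converting to common denominator: 2
x = -15/2, y = -1/2
x - y = -15/2 - -1/2 = -7

-7


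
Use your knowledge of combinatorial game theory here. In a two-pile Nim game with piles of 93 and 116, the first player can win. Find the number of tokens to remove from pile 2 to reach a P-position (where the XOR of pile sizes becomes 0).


Piles: 93 and 116
Current XOR: 93 XOR 116 = 41 (non-zero, so this is an N-position).
To make the XOR zero, we need to find a move that balances the piles.
For pile 2 (size 116): target = 116 XOR 41 = 93
We reduce pile 2 from 116 to 93.
Tokens removed: 116 - 93 = 23
Verification: 93 XOR 93 = 0

23


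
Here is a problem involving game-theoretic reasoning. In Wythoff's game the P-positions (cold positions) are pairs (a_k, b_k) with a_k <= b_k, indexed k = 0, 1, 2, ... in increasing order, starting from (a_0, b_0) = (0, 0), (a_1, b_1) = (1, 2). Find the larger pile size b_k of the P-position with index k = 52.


By Wythoff's theorem, a_k = floor(k * phi) and b_k = floor(k * phi^2) = a_k + k, where phi = (1 + sqrt(5))/2 is the golden ratio.
phi = (1 + sqrt(5))/2 = 1.618034
phi^2 = phi + 1 = 2.618034
k = 52
k * phi^2 = 52 * 2.618034 = 136.137767
b_52 = floor(k * phi^2) = 136 (check: a_52 + k = 84 + 52 = 136)

136


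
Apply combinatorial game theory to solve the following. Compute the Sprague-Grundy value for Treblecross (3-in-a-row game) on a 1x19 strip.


Treblecross: place X on empty cells; 3-in-a-row wins.
Playing within two cells of an existing X lets the opponent win at once, so sensible play treats the cells i-2..i+2 around each X as dead. The player left with no safe cell loses, so this is a normal-play take-away game on strips of safe cells.
Placing X at cell i (0-indexed) of a strip of k safe cells leaves independent strips of sizes max(0, i-2) and max(0, k-i-3). Hence G(k) = mex{ G(max(0,i-2)) XOR G(max(0,k-i-3)) : 0 <= i < k }, with G(0) = 0.
G(1): splits (0,0):0^0=0 -> mex({0}) = 1
G(2): splits (0,0):0^0=0 -> mex({0}) = 1
G(3): splits (0,0):0^0=0 -> mex({0}) = 1
G(4): splits (0,1):0^1=1 (0,0):0^0=0 -> mex({0, 1}) = 2
G(5): splits (0,2):0^1=1 (0,1):0^1=1 (0,0):0^0=0 -> mex({0, 1}) = 2
G(6) = mex({1}) = 0
G(7) = mex({0, 1, 2}) = 3
G(8) = mex({0, 1, 2}) = 3
G(9) = mex({0, 2}) = 1
G(10) = mex({0, 2, 3}) = 1
G(11) = mex({0, 3}) = 1
G(12) = mex({1, 3}) = 0
G(13) = mex({0, 1, 2, 3}) = 4
G(14) = mex({0, 1, 2}) = 3
G(15) = mex({0, 1, 2}) = 3
G(16) = mex({0, 1, 2, 4}) = 3
G(17) = mex({0, 1, 3, 4}) = 2
G(18) = mex({0, 1, 3, 4}) = 2
G(19) = mex({0, 1, 3, 5}) = 2
Therefore G(19) = 2.

2


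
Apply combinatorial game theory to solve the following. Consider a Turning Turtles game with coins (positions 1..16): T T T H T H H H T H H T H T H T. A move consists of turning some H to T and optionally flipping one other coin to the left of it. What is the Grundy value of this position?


Coins: T T T H T H H H T H H T H T H T
Key fact: a single head at position k behaves exactly like a Nim heap of size k (turning it to T and optionally flipping a coin at j < k corresponds to moving the heap from k to j, or to 0), and heads combine as a disjunctive sum (two heads at the same place would cancel, matching j XOR j = 0). So the Nim-value is the XOR of the 1-indexed positions of the heads.
Face-up positions (1-indexed): [4, 6, 7, 8, 10, 11, 13, 15]
XOR 0 with 4: 0 XOR 4 = 4
XOR 4 with 6: 4 XOR 6 = 2
XOR 2 with 7: 2 XOR 7 = 5
XOR 5 with 8: 5 XOR 8 = 13
XOR 13 with 10: 13 XOR 10 = 7
XOR 7 with 11: 7 XOR 11 = 12
XOR 12 with 13: 12 XOR 13 = 1
XOR 1 with 15: 1 XOR 15 = 14
Nim-value = 14

14


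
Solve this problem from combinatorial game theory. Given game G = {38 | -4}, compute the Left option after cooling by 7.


Original game: {38 | -4} (a switch {a | b} with a > b).
Cooling by t (for t below the temperature (a - b)/2 = 21) taxes each move by t: {a | b} cooled by t is {a - t | b + t}.
Cooling amount: t = 7
Cooled Left option: 38 - 7 = 31
Cooled Right option: -4 + 7 = 3
Cooled game: {31 | 3}
Left option = 31

31


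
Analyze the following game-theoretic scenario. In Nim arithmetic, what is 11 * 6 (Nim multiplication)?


Nim multiplication is bilinear over XOR: (u XOR v) * w = (u*w) XOR (v*w).
So we split each operand into its bit components and XOR the pairwise Nim products.
11 = 1 + 2 + 8 (as XOR of powers of 2).
6 = 2 + 4 (as XOR of powers of 2).
Using the standard Nim-product table on single bits:
  2*2 = 3,   2*4 = 8,   2*8 = 12,
  4*4 = 6,   4*8 = 11,  8*8 = 13,
and  1*x = x (identity), k*l = l*k (commutative).
Pairwise Nim products:
  1 * 2 = 2
  1 * 4 = 4
  2 * 2 = 3
  2 * 4 = 8
  8 * 2 = 12
  8 * 4 = 11
XOR them: 2 XOR 4 XOR 3 XOR 8 XOR 12 XOR 11 = 10.
Result: 11 * 6 = 10 (in Nim).

10


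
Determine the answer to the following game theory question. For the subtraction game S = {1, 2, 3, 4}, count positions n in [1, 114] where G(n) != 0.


Subtraction set S = {1, 2, 3, 4}, so G(n) = n mod 5.
G(n) = 0 when n is a multiple of 5.
Multiples of 5 in [1, 114]: 22
N-positions (nonzero Grundy) = 114 - 22 = 92

92


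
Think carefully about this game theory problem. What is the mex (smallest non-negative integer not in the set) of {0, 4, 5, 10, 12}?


Set = {0, 4, 5, 10, 12}
0 is in the set.
1 is NOT in the set. This is the mex.
mex = 1

1


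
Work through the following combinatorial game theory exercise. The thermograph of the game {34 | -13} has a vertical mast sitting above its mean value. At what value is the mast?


Game = {34 | -13}, a switch {a | b} with numbers a > b.
Its thermograph has left wall a - t and right wall b + t, which meet at t = (a - b)/2, where both equal (a + b)/2. So the mast (mean value) is at (a + b)/2.
Mean = (34 + (-13))/2 = 21/2 = 21/2

21/2


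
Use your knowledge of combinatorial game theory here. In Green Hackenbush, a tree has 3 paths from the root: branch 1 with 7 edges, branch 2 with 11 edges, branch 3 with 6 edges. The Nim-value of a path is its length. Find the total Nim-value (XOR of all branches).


The tree has 3 branches from the ground vertex.
In Green Hackenbush, the Nim-value of a simple path of length k is k.
Branch 1: length 7, Nim-value = 7
Branch 2: length 11, Nim-value = 11
Branch 3: length 6, Nim-value = 6
Total Nim-value = XOR of all branch values:
0 XOR 7 = 7
7 XOR 11 = 12
12 XOR 6 = 10
Nim-value of the tree = 10

10


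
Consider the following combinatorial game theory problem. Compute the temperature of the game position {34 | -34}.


The game is {34 | -34}, a switch {a | b} with numbers a > b.
Cooling {a | b} by t gives {a - t | b + t}, which stops being hot when a - t = b + t, i.e. at t = (a - b)/2. So the temperature of a switch is (a - b)/2.
Temperature = (Left option - Right option) / 2
= (34 - (-34)) / 2
= 68 / 2
= 34

34


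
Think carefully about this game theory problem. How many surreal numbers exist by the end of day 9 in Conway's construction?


Day 0: {|} = 0 is born. Count = 1.
Day n: the number of surreal numbers born by day n is 2^(n+1) - 1.
By day 0: 2^1 - 1 = 1
By day 1: 2^2 - 1 = 3
By day 2: 2^3 - 1 = 7
By day 3: 2^4 - 1 = 15
By day 4: 2^5 - 1 = 31
By day 5: 2^6 - 1 = 63
By day 6: 2^7 - 1 = 127
By day 7: 2^8 - 1 = 255
By day 8: 2^9 - 1 = 511
By day 9: 2^10 - 1 = 1023
By day 9: 1023 surreal numbers.

1023


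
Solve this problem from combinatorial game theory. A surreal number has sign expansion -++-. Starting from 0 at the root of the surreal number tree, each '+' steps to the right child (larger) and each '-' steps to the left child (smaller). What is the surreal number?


Sign expansion: -++-
Rule: track bounds (lo, hi), initially (-inf, +inf). On '+', the current value becomes lo and we move to the simplest number in (value, hi): value + 1 if hi = +inf, otherwise the midpoint (value + hi)/2. On '-', the current value becomes hi and we move to value - 1 if lo = -inf, otherwise the midpoint (lo + value)/2.
Start at 0.
Step 1: sign = -, move left. Bounds: (-inf, 0). Value = -1
Step 2: sign = +, move right. Bounds: (-1, 0). Value = -1/2
Step 3: sign = +, move right. Bounds: (-1/2, 0). Value = -1/4
Step 4: sign = -, move left. Bounds: (-1/2, -1/4). Value = -3/8
The surreal number with sign expansion -++- is -3/8.

-3/8


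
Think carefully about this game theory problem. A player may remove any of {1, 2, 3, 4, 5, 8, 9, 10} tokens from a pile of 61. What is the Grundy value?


The subtraction set is S = {1, 2, 3, 4, 5, 8, 9, 10}.
G(k) = mex{ G(k - s) : s in S, s <= k }. We compute iteratively: G(0) = 0.
G(1) = mex({0}) = 1
G(2) = mex({0, 1}) = 2
G(3) = mex({0, 1, 2}) = 3
G(4) = mex({0, 1, 2, 3}) = 4
G(5) = mex({0, 1, 2, 3, 4}) = 5
G(6) = mex({1, 2, 3, 4, 5}) = 0
G(7) = mex({0, 2, 3, 4, 5}) = 1
G(8) = mex({0, 1, 3, 4, 5}) = 2
G(9) = mex({0, 1, 2, 4, 5}) = 3
G(10) = mex({0, 1, 2, 3, 5}) = 4
G(11) = mex({0, 1, 2, 3, 4}) = 5
G(12) = mex({1, 2, 3, 4, 5}) = 0
G(13) = mex({0, 2, 3, 4, 5}) = 1
G(14) = mex({0, 1, 3, 4, 5}) = 2
G(15) = mex({0, 1, 2, 4, 5}) = 3
Observe that G(6)..G(15) = 0, 1, 2, 3, 4, 5, 0, 1, 2, 3 repeats G(0)..G(9) = 0, 1, 2, 3, 4, 5, 0, 1, 2, 3.
For k >= max(S) = 10, G(k) is determined by the previous 10 values G(k-10)..G(k-1); a window of 10 consecutive values has recurred shifted by 6, so by induction G(k + 6) = G(k) for all k >= 0: the sequence is periodic from the start with period 6.
One period: G(0..5) = 0, 1, 2, 3, 4, 5.
61 mod 6 = 1, so G(61) = G(1) = 1.

1


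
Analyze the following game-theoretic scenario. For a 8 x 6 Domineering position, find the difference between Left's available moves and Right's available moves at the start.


Board is 8 x 6 (rows x cols).
Left (vertical) placements: (rows-1) * cols = 7 * 6 = 42
Right (horizontal) placements: rows * (cols-1) = 8 * 5 = 40
Advantage = Left - Right = 42 - 40 = 2

2


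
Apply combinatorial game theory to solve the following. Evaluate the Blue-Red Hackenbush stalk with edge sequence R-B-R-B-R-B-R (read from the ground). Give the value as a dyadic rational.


Edges (from ground): R-B-R-B-R-B-R
By Berlekamp's sign-expansion rule, a Blue-Red Hackenbush stalk has the value of the surreal number whose sign sequence is the edge sequence with B -> + and R -> -.
Sign sequence: -+-+-+-
Trace the sign expansion in the surreal number tree, starting from 0:
Edge 1: R (sign -) -> bounds (-inf, 0), value = -1
Edge 2: B (sign +) -> bounds (-1, 0), value = -1/2
Edge 3: R (sign -) -> bounds (-1, -1/2), value = -3/4
Edge 4: B (sign +) -> bounds (-3/4, -1/2), value = -5/8
Edge 5: R (sign -) -> bounds (-3/4, -5/8), value = -11/16
Edge 6: B (sign +) -> bounds (-11/16, -5/8), value = -21/32
Edge 7: R (sign -) -> bounds (-11/16, -21/32), value = -43/64
Game value = -43/64

-43/64


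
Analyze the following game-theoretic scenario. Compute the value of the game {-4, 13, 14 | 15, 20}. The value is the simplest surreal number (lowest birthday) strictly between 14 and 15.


Left options: {-4, 13, 14}, max = 14
Right options: {15, 20}, min = 15
All options are numbers and max(Left) < min(Right), so by the simplicity theorem the value is the simplest (earliest-born) number strictly between 14 and 15.
No integer lies strictly between 14 and 15, so the value is the dyadic rational m/2^k in the interval with the smallest k (then m odd); search k = 1, 2, ...:
Denominator 2: 29/2 lies strictly between 14 and 15 -- found.
The simplest number in the interval is 29/2.
Game value = 29/2

29/2


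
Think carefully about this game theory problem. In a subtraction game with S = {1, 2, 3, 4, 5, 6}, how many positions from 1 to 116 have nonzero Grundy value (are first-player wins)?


Subtraction set S = {1, 2, 3, 4, 5, 6}, so G(n) = n mod 7.
G(n) = 0 when n is a multiple of 7.
Multiples of 7 in [1, 116]: 16
N-positions (nonzero Grundy) = 116 - 16 = 100

100


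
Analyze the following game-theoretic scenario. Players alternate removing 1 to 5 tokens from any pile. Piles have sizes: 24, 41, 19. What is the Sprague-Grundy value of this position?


Subtraction set: {1, 2, 3, 4, 5}
For this subtraction set, G(n) = n mod 6 (period = max + 1 = 6).
Pile 1 (size 24): G(24) = 24 mod 6 = 0
Pile 2 (size 41): G(41) = 41 mod 6 = 5
Pile 3 (size 19): G(19) = 19 mod 6 = 1
Total Grundy value = XOR of all: 0 XOR 5 XOR 1 = 4

4


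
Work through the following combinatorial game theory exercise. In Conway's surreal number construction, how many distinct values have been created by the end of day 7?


Day 0: {|} = 0 is born. Count = 1.
Day n: the number of surreal numbers born by day n is 2^(n+1) - 1.
By day 0: 2^1 - 1 = 1
By day 1: 2^2 - 1 = 3
By day 2: 2^3 - 1 = 7
By day 3: 2^4 - 1 = 15
By day 4: 2^5 - 1 = 31
By day 5: 2^6 - 1 = 63
By day 6: 2^7 - 1 = 127
By day 7: 2^8 - 1 = 255
By day 7: 255 surreal numbers.

255


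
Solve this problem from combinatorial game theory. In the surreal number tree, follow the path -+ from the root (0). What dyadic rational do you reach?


Sign expansion: -+
Rule: track bounds (lo, hi), initially (-inf, +inf). On '+', the current value becomes lo and we move to the simplest number in (value, hi): value + 1 if hi = +inf, otherwise the midpoint (value + hi)/2. On '-', the current value becomes hi and we move to value - 1 if lo = -inf, otherwise the midpoint (lo + value)/2.
Start at 0.
Step 1: sign = -, move left. Bounds: (-inf, 0). Value = -1
Step 2: sign = +, move right. Bounds: (-1, 0). Value = -1/2
The surreal number with sign expansion -+ is -1/2.

-1/2


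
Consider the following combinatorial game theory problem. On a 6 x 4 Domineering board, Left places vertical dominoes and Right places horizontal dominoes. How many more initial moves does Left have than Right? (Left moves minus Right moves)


Board is 6 x 4 (rows x cols).
Left (vertical) placements: (rows-1) * cols = 5 * 4 = 20
Right (horizontal) placements: rows * (cols-1) = 6 * 3 = 18
Advantage = Left - Right = 20 - 18 = 2

2


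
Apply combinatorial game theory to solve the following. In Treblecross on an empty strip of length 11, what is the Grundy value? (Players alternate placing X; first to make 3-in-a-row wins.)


Treblecross: place X on empty cells; 3-in-a-row wins.
Playing within two cells of an existing X lets the opponent win at once, so sensible play treats the cells i-2..i+2 around each X as dead. The player left with no safe cell loses, so this is a normal-play take-away game on strips of safe cells.
Placing X at cell i (0-indexed) of a strip of k safe cells leaves independent strips of sizes max(0, i-2) and max(0, k-i-3). Hence G(k) = mex{ G(max(0,i-2)) XOR G(max(0,k-i-3)) : 0 <= i < k }, with G(0) = 0.
G(1): splits (0,0):0^0=0 -> mex({0}) = 1
G(2): splits (0,0):0^0=0 -> mex({0}) = 1
G(3): splits (0,0):0^0=0 -> mex({0}) = 1
G(4): splits (0,1):0^1=1 (0,0):0^0=0 -> mex({0, 1}) = 2
G(5): splits (0,2):0^1=1 (0,1):0^1=1 (0,0):0^0=0 -> mex({0, 1}) = 2
G(6) = mex({1}) = 0
G(7) = mex({0, 1, 2}) = 3
G(8) = mex({0, 1, 2}) = 3
G(9) = mex({0, 2}) = 1
G(10) = mex({0, 2, 3}) = 1
G(11) = mex({0, 3}) = 1
Therefore G(11) = 1.

1


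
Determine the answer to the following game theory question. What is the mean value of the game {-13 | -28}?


Game = {-13 | -28}, a switch {a | b} with numbers a > b.
Its thermograph has left wall a - t and right wall b + t, which meet at t = (a - b)/2, where both equal (a + b)/2. So the mast (mean value) is at (a + b)/2.
Mean = (-13 + (-28))/2 = -41/2 = -41/2

-41/2


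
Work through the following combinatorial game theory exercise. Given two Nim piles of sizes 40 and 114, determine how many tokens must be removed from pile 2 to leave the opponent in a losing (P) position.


Piles: 40 and 114
Current XOR: 40 XOR 114 = 90 (non-zero, so this is an N-position).
To make the XOR zero, we need to find a move that balances the piles.
For pile 2 (size 114): target = 114 XOR 90 = 40
We reduce pile 2 from 114 to 40.
Tokens removed: 114 - 40 = 74
Verification: 40 XOR 40 = 0

74


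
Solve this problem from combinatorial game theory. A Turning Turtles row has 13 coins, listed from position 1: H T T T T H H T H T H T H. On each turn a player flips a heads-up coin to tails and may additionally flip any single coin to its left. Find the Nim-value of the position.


Coins: H T T T T H H T H T H T H
Key fact: a single head at position k behaves exactly like a Nim heap of size k (turning it to T and optionally flipping a coin at j < k corresponds to moving the heap from k to j, or to 0), and heads combine as a disjunctive sum (two heads at the same place would cancel, matching j XOR j = 0). So the Nim-value is the XOR of the 1-indexed positions of the heads.
Face-up positions (1-indexed): [1, 6, 7, 9, 11, 13]
XOR 0 with 1: 0 XOR 1 = 1
XOR 1 with 6: 1 XOR 6 = 7
XOR 7 with 7: 7 XOR 7 = 0
XOR 0 with 9: 0 XOR 9 = 9
XOR 9 with 11: 9 XOR 11 = 2
XOR 2 with 13: 2 XOR 13 = 15
Nim-value = 15

15


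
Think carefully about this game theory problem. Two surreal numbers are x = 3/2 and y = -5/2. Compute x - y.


x = 3/2, y = -5/2
Converting to common denominator: 2
x = 3/2, y = -5/2
x - y = 3/2 - -5/2 = 4

4


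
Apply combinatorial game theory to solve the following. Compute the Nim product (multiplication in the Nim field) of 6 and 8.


Nim multiplication is bilinear over XOR: (u XOR v) * w = (u*w) XOR (v*w).
So we split each operand into its bit components and XOR the pairwise Nim products.
6 = 2 + 4 (as XOR of powers of 2).
8 = 8 (as XOR of powers of 2).
Using the standard Nim-product table on single bits:
  2*2 = 3,   2*4 = 8,   2*8 = 12,
  4*4 = 6,   4*8 = 11,  8*8 = 13,
and  1*x = x (identity), k*l = l*k (commutative).
Pairwise Nim products:
  2 * 8 = 12
  4 * 8 = 11
XOR them: 12 XOR 11 = 7.
Result: 6 * 8 = 7 (in Nim).

7


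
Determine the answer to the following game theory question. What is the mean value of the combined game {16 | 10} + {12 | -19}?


G1 = {16 | 10}, G2 = {12 | -19}
Each is a switch {a | b} with numbers a > b; its mean value is (a + b)/2, and mean value is additive over game sums: m(G1 + G2) = m(G1) + m(G2).
Mean of G1 = (16 + (10))/2 = 26/2 = 13
Mean of G2 = (12 + (-19))/2 = -7/2 = -7/2
Mean of G1 + G2 = 13 + -7/2 = 19/2

19/2


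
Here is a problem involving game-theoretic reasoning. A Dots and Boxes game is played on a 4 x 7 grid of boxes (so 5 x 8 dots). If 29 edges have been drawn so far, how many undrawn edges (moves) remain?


Grid: 4 x 7 boxes, i.e. 5 rows and 8 columns of dots.
Horizontal edges: (rows + 1) * cols = 5 * 7 = 35
Vertical edges: rows * (cols + 1) = 4 * 8 = 32
Total edges: 35 + 32 = 67
Edges drawn: 29
Remaining: 67 - 29 = 38

38


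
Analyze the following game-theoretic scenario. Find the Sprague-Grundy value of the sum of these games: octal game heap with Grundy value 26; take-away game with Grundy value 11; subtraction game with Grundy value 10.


By the Sprague-Grundy theorem, the Grundy value of a sum of games is the XOR of individual Grundy values.
octal game heap: Grundy value = 26. Running XOR: 0 XOR 26 = 26
take-away game: Grundy value = 11. Running XOR: 26 XOR 11 = 17
subtraction game: Grundy value = 10. Running XOR: 17 XOR 10 = 27
The combined Grundy value is 27.

27


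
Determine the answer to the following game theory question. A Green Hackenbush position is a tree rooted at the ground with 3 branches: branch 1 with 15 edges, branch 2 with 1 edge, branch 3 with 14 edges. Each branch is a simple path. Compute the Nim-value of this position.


The tree has 3 branches from the ground vertex.
In Green Hackenbush, the Nim-value of a simple path of length k is k.
Branch 1: length 15, Nim-value = 15
Branch 2: length 1, Nim-value = 1
Branch 3: length 14, Nim-value = 14
Total Nim-value = XOR of all branch values:
0 XOR 15 = 15
15 XOR 1 = 14
14 XOR 14 = 0
Nim-value of the tree = 0

0


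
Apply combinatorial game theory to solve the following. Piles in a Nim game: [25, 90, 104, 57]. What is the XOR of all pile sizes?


We need the XOR (exclusive or) of all pile sizes.
After XOR-ing pile 1 (size 25): 0 XOR 25 = 25
After XOR-ing pile 2 (size 90): 25 XOR 90 = 67
After XOR-ing pile 3 (size 104): 67 XOR 104 = 43
After XOR-ing pile 4 (size 57): 43 XOR 57 = 18
The Nim-value of this position is 18.

18


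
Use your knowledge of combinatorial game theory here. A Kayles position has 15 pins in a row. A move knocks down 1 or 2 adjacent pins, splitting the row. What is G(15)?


Kayles: a move removes 1 or 2 adjacent pins from a contiguous row.
Removing pins from a row of k leaves two independent rows (a, b) with a + b = k - 1 (one pin) or a + b = k - 2 (two pins); an end removal gives a = 0.
By Sprague-Grundy, G(k) = mex{ G(a) XOR G(b) } over all these splits. G(0) = 0.
G(1): splits (0,0):0^0=0 -> mex({0}) = 1
G(2): splits (0,1):0^1=1 (0,0):0^0=0 -> mex({0, 1}) = 2
G(3): splits (0,2):0^2=2 (1,1):1^1=0 (0,1):0^1=1 -> mex({0, 1, 2}) = 3
G(4): splits (0,3):0^3=3 (1,2):1^2=3 (0,2):0^2=2 (1,1):1^1=0 -> mex({0, 2, 3}) = 1
G(5): splits (0,4):0^1=1 (1,3):1^3=2 (2,2):2^2=0 (0,3):0^3=3 (1,2):1^2=3 -> mex({0, 1, 2, 3}) = 4
G(6) = mex({0, 1, 2, 4}) = 3
G(7) = mex({0, 1, 3, 4, 5}) = 2
G(8) = mex({0, 2, 3, 5, 6}) = 1
G(9) = mex({0, 1, 2, 3, 6, 7}) = 4
G(10) = mex({0, 1, 3, 4, 5, 7}) = 2
G(11) = mex({0, 1, 2, 3, 4, 5}) = 6
G(12) = mex({0, 1, 2, 3, 5, 6, 7}) = 4
G(13) = mex({0, 2, 3, 4, 6, 7}) = 1
G(14) = mex({0, 1, 4, 5, 6, 7}) = 2
G(15) = mex({0, 1, 2, 3, 4, 5, 6}) = 7
Therefore G(15) = 7.

7


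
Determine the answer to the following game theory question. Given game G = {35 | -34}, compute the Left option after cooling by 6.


Original game: {35 | -34} (a switch {a | b} with a > b).
Cooling by t (for t below the temperature (a - b)/2 = 69/2) taxes each move by t: {a | b} cooled by t is {a - t | b + t}.
Cooling amount: t = 6
Cooled Left option: 35 - 6 = 29
Cooled Right option: -34 + 6 = -28
Cooled game: {29 | -28}
Left option = 29

29


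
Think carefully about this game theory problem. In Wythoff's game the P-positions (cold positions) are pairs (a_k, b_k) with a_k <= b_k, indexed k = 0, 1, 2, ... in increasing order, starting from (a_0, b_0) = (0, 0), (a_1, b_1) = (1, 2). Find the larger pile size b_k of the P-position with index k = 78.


By Wythoff's theorem, a_k = floor(k * phi) and b_k = floor(k * phi^2) = a_k + k, where phi = (1 + sqrt(5))/2 is the golden ratio.
phi = (1 + sqrt(5))/2 = 1.618034
phi^2 = phi + 1 = 2.618034
k = 78
k * phi^2 = 78 * 2.618034 = 204.206651
b_78 = floor(k * phi^2) = 204 (check: a_78 + k = 126 + 78 = 204)

204


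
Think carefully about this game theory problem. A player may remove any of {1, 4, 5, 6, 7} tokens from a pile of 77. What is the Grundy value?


The subtraction set is S = {1, 4, 5, 6, 7}.
G(k) = mex{ G(k - s) : s in S, s <= k }. We compute iteratively: G(0) = 0.
G(1) = mex({0}) = 1
G(2) = mex({1}) = 0
G(3) = mex({0}) = 1
G(4) = mex({0, 1}) = 2
G(5) = mex({0, 1, 2}) = 3
G(6) = mex({0, 1, 3}) = 2
G(7) = mex({0, 1, 2}) = 3
G(8) = mex({0, 1, 2, 3}) = 4
G(9) = mex({0, 1, 2, 3, 4}) = 5
G(10) = mex({1, 2, 3, 5}) = 0
G(11) = mex({0, 2, 3}) = 1
G(12) = mex({1, 2, 3, 4}) = 0
G(13) = mex({0, 2, 3, 4, 5}) = 1
G(14) = mex({0, 1, 3, 4, 5}) = 2
G(15) = mex({0, 1, 2, 4, 5}) = 3
G(16) = mex({0, 1, 3, 5}) = 2
Observe that G(10)..G(16) = 0, 1, 0, 1, 2, 3, 2 repeats G(0)..G(6) = 0, 1, 0, 1, 2, 3, 2.
For k >= max(S) = 7, G(k) is determined by the previous 7 values G(k-7)..G(k-1); a window of 7 consecutive values has recurred shifted by 10, so by induction G(k + 10) = G(k) for all k >= 0: the sequence is periodic from the start with period 10.
One period: G(0..9) = 0, 1, 0, 1, 2, 3, 2, 3, 4, 5.
77 mod 10 = 7, so G(77) = G(7) = 3.

3


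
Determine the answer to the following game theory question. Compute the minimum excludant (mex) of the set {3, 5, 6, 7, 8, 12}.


Set = {3, 5, 6, 7, 8, 12}
0 is NOT in the set. This is the mex.
mex = 0

0


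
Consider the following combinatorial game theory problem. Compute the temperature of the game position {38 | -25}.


The game is {38 | -25}, a switch {a | b} with numbers a > b.
Cooling {a | b} by t gives {a - t | b + t}, which stops being hot when a - t = b + t, i.e. at t = (a - b)/2. So the temperature of a switch is (a - b)/2.
Temperature = (Left option - Right option) / 2
= (38 - (-25)) / 2
= 63 / 2
= 63/2

63/2


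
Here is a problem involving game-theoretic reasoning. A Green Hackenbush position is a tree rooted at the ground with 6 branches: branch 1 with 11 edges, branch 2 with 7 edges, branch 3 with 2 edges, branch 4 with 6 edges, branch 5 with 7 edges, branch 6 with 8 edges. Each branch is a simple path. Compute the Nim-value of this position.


The tree has 6 branches from the ground vertex.
In Green Hackenbush, the Nim-value of a simple path of length k is k.
Branch 1: length 11, Nim-value = 11
Branch 2: length 7, Nim-value = 7
Branch 3: length 2, Nim-value = 2
Branch 4: length 6, Nim-value = 6
Branch 5: length 7, Nim-value = 7
Branch 6: length 8, Nim-value = 8
Total Nim-value = XOR of all branch values:
0 XOR 11 = 11
11 XOR 7 = 12
12 XOR 2 = 14
14 XOR 6 = 8
8 XOR 7 = 15
15 XOR 8 = 7
Nim-value of the tree = 7

7


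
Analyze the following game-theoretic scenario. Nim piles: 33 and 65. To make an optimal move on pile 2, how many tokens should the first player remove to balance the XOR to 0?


Piles: 33 and 65
Current XOR: 33 XOR 65 = 96 (non-zero, so this is an N-position).
To make the XOR zero, we need to find a move that balances the piles.
For pile 2 (size 65): target = 65 XOR 96 = 33
We reduce pile 2 from 65 to 33.
Tokens removed: 65 - 33 = 32
Verification: 33 XOR 33 = 0

32


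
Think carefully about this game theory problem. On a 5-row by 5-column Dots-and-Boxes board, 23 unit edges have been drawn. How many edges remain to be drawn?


Grid: 5 x 5 boxes, i.e. 6 rows and 6 columns of dots.
Horizontal edges: (rows + 1) * cols = 6 * 5 = 30
Vertical edges: rows * (cols + 1) = 5 * 6 = 30
Total edges: 30 + 30 = 60
Edges drawn: 23
Remaining: 60 - 23 = 37

37


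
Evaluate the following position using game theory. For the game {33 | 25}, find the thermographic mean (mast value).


Game = {33 | 25}, a switch {a | b} with numbers a > b.
Its thermograph has left wall a - t and right wall b + t, which meet at t = (a - b)/2, where both equal (a + b)/2. So the mast (mean value) is at (a + b)/2.
Mean = (33 + (25))/2 = 58/2 = 29

29


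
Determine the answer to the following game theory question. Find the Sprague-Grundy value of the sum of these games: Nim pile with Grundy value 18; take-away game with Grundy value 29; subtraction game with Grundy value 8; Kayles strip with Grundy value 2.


By the Sprague-Grundy theorem, the Grundy value of a sum of games is the XOR of individual Grundy values.
Nim pile: Grundy value = 18. Running XOR: 0 XOR 18 = 18
take-away game: Grundy value = 29. Running XOR: 18 XOR 29 = 15
subtraction game: Grundy value = 8. Running XOR: 15 XOR 8 = 7
Kayles strip: Grundy value = 2. Running XOR: 7 XOR 2 = 5
The combined Grundy value is 5.

5


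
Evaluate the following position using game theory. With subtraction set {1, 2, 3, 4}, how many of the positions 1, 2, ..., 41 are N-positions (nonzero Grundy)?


Subtraction set S = {1, 2, 3, 4}, so G(n) = n mod 5.
G(n) = 0 when n is a multiple of 5.
Multiples of 5 in [1, 41]: 8
N-positions (nonzero Grundy) = 41 - 8 = 33

33


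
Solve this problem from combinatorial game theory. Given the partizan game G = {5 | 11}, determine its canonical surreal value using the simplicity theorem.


Left options: {5}, max = 5
Right options: {11}, min = 11
All options are numbers and max(Left) < min(Right), so by the simplicity theorem the value is the simplest (earliest-born) number strictly between 5 and 11.
Integers 6 through 10 all lie strictly between 5 and 11.
Among integers, the simplest (lowest birthday = smallest |n|; 0 is born on day 0, +-n on day n) is 6.
No non-integer in the interval can be simpler: if x is a non-integer in the interval, then floor(x) or ceil(x) also lies in the interval (the interval contains an integer), and both are proper prefixes of x's sign expansion, i.e. born earlier. So the game value is 6.
Game value = 6

6


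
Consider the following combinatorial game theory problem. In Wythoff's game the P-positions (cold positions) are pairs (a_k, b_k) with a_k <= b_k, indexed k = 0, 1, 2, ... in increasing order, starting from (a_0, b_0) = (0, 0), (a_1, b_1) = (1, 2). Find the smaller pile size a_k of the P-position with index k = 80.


By Wythoff's theorem, a_k = floor(k * phi) and b_k = floor(k * phi^2) = a_k + k, where phi = (1 + sqrt(5))/2 is the golden ratio.
phi = (1 + sqrt(5))/2 = 1.618034
k = 80
k * phi = 80 * 1.618034 = 129.442719
a_80 = floor(k * phi) = 129

129


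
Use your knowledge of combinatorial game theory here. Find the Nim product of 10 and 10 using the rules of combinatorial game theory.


Nim multiplication is bilinear over XOR: (u XOR v) * w = (u*w) XOR (v*w).
So we split each operand into its bit components and XOR the pairwise Nim products.
10 = 2 + 8 (as XOR of powers of 2).
10 = 2 + 8 (as XOR of powers of 2).
Using the standard Nim-product table on single bits:
  2*2 = 3,   2*4 = 8,   2*8 = 12,
  4*4 = 6,   4*8 = 11,  8*8 = 13,
and  1*x = x (identity), k*l = l*k (commutative).
Pairwise Nim products:
  2 * 2 = 3
  2 * 8 = 12
  8 * 2 = 12
  8 * 8 = 13
XOR them: 3 XOR 12 XOR 12 XOR 13 = 14.
Result: 10 * 10 = 14 (in Nim).

14


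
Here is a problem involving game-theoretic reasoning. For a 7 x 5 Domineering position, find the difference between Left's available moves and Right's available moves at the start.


Board is 7 x 5 (rows x cols).
Left (vertical) placements: (rows-1) * cols = 6 * 5 = 30
Right (horizontal) placements: rows * (cols-1) = 7 * 4 = 28
Advantage = Left - Right = 30 - 28 = 2

2


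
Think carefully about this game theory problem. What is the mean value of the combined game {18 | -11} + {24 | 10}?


G1 = {18 | -11}, G2 = {24 | 10}
Each is a switch {a | b} with numbers a > b; its mean value is (a + b)/2, and mean value is additive over game sums: m(G1 + G2) = m(G1) + m(G2).
Mean of G1 = (18 + (-11))/2 = 7/2 = 7/2
Mean of G2 = (24 + (10))/2 = 34/2 = 17
Mean of G1 + G2 = 7/2 + 17 = 41/2

41/2


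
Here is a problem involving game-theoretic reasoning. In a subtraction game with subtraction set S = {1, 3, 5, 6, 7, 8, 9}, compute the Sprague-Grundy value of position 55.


The subtraction set is S = {1, 3, 5, 6, 7, 8, 9}.
G(k) = mex{ G(k - s) : s in S, s <= k }. We compute iteratively: G(0) = 0.
G(1) = mex({0}) = 1
G(2) = mex({1}) = 0
G(3) = mex({0}) = 1
G(4) = mex({1}) = 0
G(5) = mex({0}) = 1
G(6) = mex({0, 1}) = 2
G(7) = mex({0, 1, 2}) = 3
G(8) = mex({0, 1, 3}) = 2
G(9) = mex({0, 1, 2}) = 3
G(10) = mex({0, 1, 3}) = 2
G(11) = mex({0, 1, 2}) = 3
G(12) = mex({0, 1, 2, 3}) = 4
G(13) = mex({0, 1, 2, 3, 4}) = 5
G(14) = mex({1, 2, 3, 5}) = 0
G(15) = mex({0, 2, 3, 4}) = 1
G(16) = mex({1, 2, 3, 5}) = 0
G(17) = mex({0, 2, 3, 4}) = 1
G(18) = mex({1, 2, 3, 4, 5}) = 0
G(19) = mex({0, 2, 3, 4, 5}) = 1
G(20) = mex({0, 1, 3, 4, 5}) = 2
G(21) = mex({0, 1, 2, 4, 5}) = 3
G(22) = mex({0, 1, 3, 5}) = 2
Observe that G(14)..G(22) = 0, 1, 0, 1, 0, 1, 2, 3, 2 repeats G(0)..G(8) = 0, 1, 0, 1, 0, 1, 2, 3, 2.
For k >= max(S) = 9, G(k) is determined by the previous 9 values G(k-9)..G(k-1); a window of 9 consecutive values has recurred shifted by 14, so by induction G(k + 14) = G(k) for all k >= 0: the sequence is periodic from the start with period 14.
One period: G(0..13) = 0, 1, 0, 1, 0, 1, 2, 3, 2, 3, 2, 3, 4, 5.
55 mod 14 = 13, so G(55) = G(13) = 5.

5


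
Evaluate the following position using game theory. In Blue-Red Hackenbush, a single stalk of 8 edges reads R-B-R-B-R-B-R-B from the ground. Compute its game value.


Edges (from ground): R-B-R-B-R-B-R-B
By Berlekamp's sign-expansion rule, a Blue-Red Hackenbush stalk has the value of the surreal number whose sign sequence is the edge sequence with B -> + and R -> -.
Sign sequence: -+-+-+-+
Trace the sign expansion in the surreal number tree, starting from 0:
Edge 1: R (sign -) -> bounds (-inf, 0), value = -1
Edge 2: B (sign +) -> bounds (-1, 0), value = -1/2
Edge 3: R (sign -) -> bounds (-1, -1/2), value = -3/4
Edge 4: B (sign +) -> bounds (-3/4, -1/2), value = -5/8
Edge 5: R (sign -) -> bounds (-3/4, -5/8), value = -11/16
Edge 6: B (sign +) -> bounds (-11/16, -5/8), value = -21/32
Edge 7: R (sign -) -> bounds (-11/16, -21/32), value = -43/64
Edge 8: B (sign +) -> bounds (-43/64, -21/32), value = -85/128
Game value = -85/128

-85/128
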